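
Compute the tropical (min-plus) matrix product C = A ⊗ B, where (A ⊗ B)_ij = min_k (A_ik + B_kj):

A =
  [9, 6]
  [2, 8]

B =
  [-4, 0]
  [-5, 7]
A ⊗ B =
  [1, 9]
  [-2, 2]

Apply the min-plus product entry-by-entry:
  C[0][0] = min over k of (A[0][0] + B[0][0] = 9 + -4 = 5, A[0][1] + B[1][0] = 6 + -5 = 1) = 1 (attained at k = 1)
  C[0][1] = min over k of (A[0][0] + B[0][1] = 9 + 0 = 9, A[0][1] + B[1][1] = 6 + 7 = 13) = 9 (attained at k = 0)
  C[1][0] = min over k of (A[1][0] + B[0][0] = 2 + -4 = -2, A[1][1] + B[1][0] = 8 + -5 = 3) = -2 (attained at k = 0)
  C[1][1] = min over k of (A[1][0] + B[0][1] = 2 + 0 = 2, A[1][1] + B[1][1] = 8 + 7 = 15) = 2 (attained at k = 0)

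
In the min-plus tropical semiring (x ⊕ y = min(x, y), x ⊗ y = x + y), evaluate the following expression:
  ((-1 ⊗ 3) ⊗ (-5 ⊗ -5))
((-1 ⊗ 3) ⊗ (-5 ⊗ -5)) = -8

Expand innermost to outermost. Recall ⊕ takes the minimum of its arguments and ⊗ takes their sum. Working out the expression ((-1 ⊗ 3) ⊗ (-5 ⊗ -5)) gives -8.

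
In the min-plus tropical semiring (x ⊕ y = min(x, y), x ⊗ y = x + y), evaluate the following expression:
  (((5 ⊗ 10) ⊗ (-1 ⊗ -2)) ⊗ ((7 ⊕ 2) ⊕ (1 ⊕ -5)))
(((5 ⊗ 10) ⊗ (-1 ⊗ -2)) ⊗ ((7 ⊕ 2) ⊕ (1 ⊕ -5))) = 7

Expand innermost to outermost. Recall ⊕ takes the minimum of its arguments and ⊗ takes their sum. Working out the expression (((5 ⊗ 10) ⊗ (-1 ⊗ -2)) ⊗ ((7 ⊕ 2) ⊕ (1 ⊕ -5))) gives 7.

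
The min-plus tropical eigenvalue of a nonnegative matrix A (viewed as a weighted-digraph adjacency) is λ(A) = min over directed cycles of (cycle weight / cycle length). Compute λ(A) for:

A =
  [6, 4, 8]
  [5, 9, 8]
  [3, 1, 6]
λ(A) = 9/2

Enumerate directed cycles and compute their means (weight / length). Sample:
  cycle 0 → 0: weight = 6, length = 1, mean = 6/1 ≈ 6.000
  cycle 1 → 1: weight = 9, length = 1, mean = 9/1 ≈ 9.000
  cycle 2 → 2: weight = 6, length = 1, mean = 6/1 ≈ 6.000
  cycle 0 → 1 → 0: weight = 9, length = 2, mean = 9/2 ≈ 4.500
  cycle 0 → 2 → 0: weight = 11, length = 2, mean = 11/2 ≈ 5.500
  cycle 1 → 0 → 1: weight = 9, length = 2, mean = 9/2 ≈ 4.500
Minimum mean = 4.500, attained e.g. along the cycle 0 → 1 → 0 with weight 9 and length 2. So λ(A) = 9/2 = 9/2.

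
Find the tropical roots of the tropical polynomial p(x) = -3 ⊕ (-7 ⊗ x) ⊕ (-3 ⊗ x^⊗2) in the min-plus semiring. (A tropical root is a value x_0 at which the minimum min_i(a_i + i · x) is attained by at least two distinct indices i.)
Roots: {-4, 4}

Each tropical root is a break point of the lower envelope of the lines y = a_i + i · x (there are 3 lines, with slopes 0, 1, ..., 2). Only the lines that attain the minimum somewhere contribute to roots; other lines are dominated. Here the surviving (envelope) indices are i = 2, i = 1, i = 0.
Intersections between consecutive envelope lines give the roots: for adjacent envelope indices i < j the intersection is x = (a_i − a_j) / (j − i). Reading off the sorted break points: {-4, 4}.
Verification: at each break x_0, at least two indices attain the minimum of min_i(a_i + i · x_0).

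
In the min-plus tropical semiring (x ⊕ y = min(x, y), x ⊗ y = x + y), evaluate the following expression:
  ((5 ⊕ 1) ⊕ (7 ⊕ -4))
((5 ⊕ 1) ⊕ (7 ⊕ -4)) = -4

Expand innermost to outermost. Recall ⊕ takes the minimum of its arguments and ⊗ takes their sum. Working out the expression ((5 ⊕ 1) ⊕ (7 ⊕ -4)) gives -4.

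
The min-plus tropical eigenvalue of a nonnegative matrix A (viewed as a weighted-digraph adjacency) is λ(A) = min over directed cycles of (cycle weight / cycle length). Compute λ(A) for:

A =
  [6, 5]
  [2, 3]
λ(A) = 3

Enumerate directed cycles and compute their means (weight / length). Sample:
  cycle 0 → 0: weight = 6, length = 1, mean = 6/1 ≈ 6.000
  cycle 1 → 1: weight = 3, length = 1, mean = 3/1 ≈ 3.000
  cycle 0 → 1 → 0: weight = 7, length = 2, mean = 7/2 ≈ 3.500
  cycle 1 → 0 → 1: weight = 7, length = 2, mean = 7/2 ≈ 3.500
Minimum mean = 3.000, attained e.g. along the cycle 1 → 1 with weight 3 and length 1. So λ(A) = 3/1 = 3.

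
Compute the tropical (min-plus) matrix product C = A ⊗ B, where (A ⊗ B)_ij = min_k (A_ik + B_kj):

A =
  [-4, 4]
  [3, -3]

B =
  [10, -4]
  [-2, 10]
A ⊗ B =
  [2, -8]
  [-5, -1]

Apply the min-plus product entry-by-entry:
  C[0][0] = min over k of (A[0][0] + B[0][0] = -4 + 10 = 6, A[0][1] + B[1][0] = 4 + -2 = 2) = 2 (attained at k = 1)
  C[0][1] = min over k of (A[0][0] + B[0][1] = -4 + -4 = -8, A[0][1] + B[1][1] = 4 + 10 = 14) = -8 (attained at k = 0)
  C[1][0] = min over k of (A[1][0] + B[0][0] = 3 + 10 = 13, A[1][1] + B[1][0] = -3 + -2 = -5) = -5 (attained at k = 1)
  C[1][1] = min over k of (A[1][0] + B[0][1] = 3 + -4 = -1, A[1][1] + B[1][1] = -3 + 10 = 7) = -1 (attained at k = 0)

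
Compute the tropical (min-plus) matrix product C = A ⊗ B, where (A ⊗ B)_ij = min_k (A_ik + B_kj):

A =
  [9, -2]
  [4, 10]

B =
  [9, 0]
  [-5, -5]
A ⊗ B =
  [-7, -7]
  [5, 4]

Apply the min-plus product entry-by-entry:
  C[0][0] = min over k of (A[0][0] + B[0][0] = 9 + 9 = 18, A[0][1] + B[1][0] = -2 + -5 = -7) = -7 (attained at k = 1)
  C[0][1] = min over k of (A[0][0] + B[0][1] = 9 + 0 = 9, A[0][1] + B[1][1] = -2 + -5 = -7) = -7 (attained at k = 1)
  C[1][0] = min over k of (A[1][0] + B[0][0] = 4 + 9 = 13, A[1][1] + B[1][0] = 10 + -5 = 5) = 5 (attained at k = 1)
  C[1][1] = min over k of (A[1][0] + B[0][1] = 4 + 0 = 4, A[1][1] + B[1][1] = 10 + -5 = 5) = 4 (attained at k = 0)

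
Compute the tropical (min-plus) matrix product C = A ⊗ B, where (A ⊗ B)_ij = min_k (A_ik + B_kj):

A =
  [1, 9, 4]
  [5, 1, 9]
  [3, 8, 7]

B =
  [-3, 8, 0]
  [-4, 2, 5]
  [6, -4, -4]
A ⊗ B =
  [-2, 0, 0]
  [-3, 3, 5]
  [0, 3, 3]

Apply the min-plus product entry-by-entry:
  C[0][0] = min over k of (A[0][0] + B[0][0] = 1 + -3 = -2, A[0][1] + B[1][0] = 9 + -4 = 5, A[0][2] + B[2][0] = 4 + 6 = 10) = -2 (attained at k = 0)
  C[0][1] = min over k of (A[0][0] + B[0][1] = 1 + 8 = 9, A[0][1] + B[1][1] = 9 + 2 = 11, A[0][2] + B[2][1] = 4 + -4 = 0) = 0 (attained at k = 2)
  C[0][2] = min over k of (A[0][0] + B[0][2] = 1 + 0 = 1, A[0][1] + B[1][2] = 9 + 5 = 14, A[0][2] + B[2][2] = 4 + -4 = 0) = 0 (attained at k = 2)
  C[1][0] = min over k of (A[1][0] + B[0][0] = 5 + -3 = 2, A[1][1] + B[1][0] = 1 + -4 = -3, A[1][2] + B[2][0] = 9 + 6 = 15) = -3 (attained at k = 1)
  C[1][1] = min over k of (A[1][0] + B[0][1] = 5 + 8 = 13, A[1][1] + B[1][1] = 1 + 2 = 3, A[1][2] + B[2][1] = 9 + -4 = 5) = 3 (attained at k = 1)
  C[1][2] = min over k of (A[1][0] + B[0][2] = 5 + 0 = 5, A[1][1] + B[1][2] = 1 + 5 = 6, A[1][2] + B[2][2] = 9 + -4 = 5) = 5 (attained at k = 0)
  C[2][0] = min over k of (A[2][0] + B[0][0] = 3 + -3 = 0, A[2][1] + B[1][0] = 8 + -4 = 4, A[2][2] + B[2][0] = 7 + 6 = 13) = 0 (attained at k = 0)
  C[2][1] = min over k of (A[2][0] + B[0][1] = 3 + 8 = 11, A[2][1] + B[1][1] = 8 + 2 = 10, A[2][2] + B[2][1] = 7 + -4 = 3) = 3 (attained at k = 2)
  C[2][2] = min over k of (A[2][0] + B[0][2] = 3 + 0 = 3, A[2][1] + B[1][2] = 8 + 5 = 13, A[2][2] + B[2][2] = 7 + -4 = 3) = 3 (attained at k = 0)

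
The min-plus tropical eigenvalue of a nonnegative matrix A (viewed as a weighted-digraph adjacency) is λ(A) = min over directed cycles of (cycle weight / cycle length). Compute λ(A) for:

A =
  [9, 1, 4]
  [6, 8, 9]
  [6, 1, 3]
λ(A) = 3

Enumerate directed cycles and compute their means (weight / length). Sample:
  cycle 0 → 0: weight = 9, length = 1, mean = 9/1 ≈ 9.000
  cycle 1 → 1: weight = 8, length = 1, mean = 8/1 ≈ 8.000
  cycle 2 → 2: weight = 3, length = 1, mean = 3/1 ≈ 3.000
  cycle 0 → 1 → 0: weight = 7, length = 2, mean = 7/2 ≈ 3.500
  cycle 0 → 2 → 0: weight = 10, length = 2, mean = 10/2 ≈ 5.000
  cycle 1 → 0 → 1: weight = 7, length = 2, mean = 7/2 ≈ 3.500
Minimum mean = 3.000, attained e.g. along the cycle 2 → 2 with weight 3 and length 1. So λ(A) = 3/1 = 3.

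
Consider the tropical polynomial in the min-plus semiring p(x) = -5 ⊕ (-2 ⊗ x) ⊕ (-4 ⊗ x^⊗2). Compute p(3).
p(3) = -5

A tropical monomial a ⊗ x^⊗i evaluates to a + i · x. Evaluating each term at x = 3:
  Term 0 contributes -5 + 0 · 3 = -5
  Term 1 contributes -2 + 1 · 3 = 1
  Term 2 contributes -4 + 2 · 3 = 2
p(3) = ⊕ of these = min[-5, 1, 2] = -5.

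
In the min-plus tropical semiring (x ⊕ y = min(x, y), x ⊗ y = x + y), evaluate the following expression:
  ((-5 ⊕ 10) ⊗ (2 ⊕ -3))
((-5 ⊕ 10) ⊗ (2 ⊕ -3)) = -8

Expand innermost to outermost. Recall ⊕ takes the minimum of its arguments and ⊗ takes their sum. Working out the expression ((-5 ⊕ 10) ⊗ (2 ⊕ -3)) gives -8.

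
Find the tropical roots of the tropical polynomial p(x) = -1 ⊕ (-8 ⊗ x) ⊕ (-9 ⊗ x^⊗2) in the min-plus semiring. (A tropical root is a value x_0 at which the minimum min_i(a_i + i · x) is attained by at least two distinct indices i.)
Roots: {1, 7}

Each tropical root is a break point of the lower envelope of the lines y = a_i + i · x (there are 3 lines, with slopes 0, 1, ..., 2). Only the lines that attain the minimum somewhere contribute to roots; other lines are dominated. Here the surviving (envelope) indices are i = 2, i = 1, i = 0.
Intersections between consecutive envelope lines give the roots: for adjacent envelope indices i < j the intersection is x = (a_i − a_j) / (j − i). Reading off the sorted break points: {1, 7}.
Verification: at each break x_0, at least two indices attain the minimum of min_i(a_i + i · x_0).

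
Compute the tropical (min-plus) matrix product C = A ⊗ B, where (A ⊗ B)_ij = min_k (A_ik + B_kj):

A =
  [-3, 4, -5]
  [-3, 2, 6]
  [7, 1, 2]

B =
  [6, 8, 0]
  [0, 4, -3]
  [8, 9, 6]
A ⊗ B =
  [3, 4, -3]
  [2, 5, -3]
  [1, 5, -2]

Apply the min-plus product entry-by-entry:
  C[0][0] = min over k of (A[0][0] + B[0][0] = -3 + 6 = 3, A[0][1] + B[1][0] = 4 + 0 = 4, A[0][2] + B[2][0] = -5 + 8 = 3) = 3 (attained at k = 0)
  C[0][1] = min over k of (A[0][0] + B[0][1] = -3 + 8 = 5, A[0][1] + B[1][1] = 4 + 4 = 8, A[0][2] + B[2][1] = -5 + 9 = 4) = 4 (attained at k = 2)
  C[0][2] = min over k of (A[0][0] + B[0][2] = -3 + 0 = -3, A[0][1] + B[1][2] = 4 + -3 = 1, A[0][2] + B[2][2] = -5 + 6 = 1) = -3 (attained at k = 0)
  C[1][0] = min over k of (A[1][0] + B[0][0] = -3 + 6 = 3, A[1][1] + B[1][0] = 2 + 0 = 2, A[1][2] + B[2][0] = 6 + 8 = 14) = 2 (attained at k = 1)
  C[1][1] = min over k of (A[1][0] + B[0][1] = -3 + 8 = 5, A[1][1] + B[1][1] = 2 + 4 = 6, A[1][2] + B[2][1] = 6 + 9 = 15) = 5 (attained at k = 0)
  C[1][2] = min over k of (A[1][0] + B[0][2] = -3 + 0 = -3, A[1][1] + B[1][2] = 2 + -3 = -1, A[1][2] + B[2][2] = 6 + 6 = 12) = -3 (attained at k = 0)
  C[2][0] = min over k of (A[2][0] + B[0][0] = 7 + 6 = 13, A[2][1] + B[1][0] = 1 + 0 = 1, A[2][2] + B[2][0] = 2 + 8 = 10) = 1 (attained at k = 1)
  C[2][1] = min over k of (A[2][0] + B[0][1] = 7 + 8 = 15, A[2][1] + B[1][1] = 1 + 4 = 5, A[2][2] + B[2][1] = 2 + 9 = 11) = 5 (attained at k = 1)
  C[2][2] = min over k of (A[2][0] + B[0][2] = 7 + 0 = 7, A[2][1] + B[1][2] = 1 + -3 = -2, A[2][2] + B[2][2] = 2 + 6 = 8) = -2 (attained at k = 1)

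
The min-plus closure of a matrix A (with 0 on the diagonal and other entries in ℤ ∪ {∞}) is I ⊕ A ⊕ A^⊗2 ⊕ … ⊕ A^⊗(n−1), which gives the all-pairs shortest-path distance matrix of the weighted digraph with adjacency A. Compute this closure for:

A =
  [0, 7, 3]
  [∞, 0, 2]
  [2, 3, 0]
Closure =
  [0, 6, 3]
  [4, 0, 2]
  [2, 3, 0]

This is the Floyd-Warshall all-pairs shortest-path computation. For each intermediate vertex k = 0, 1, …, 2, update dist[i][j] ← min(dist[i][j], dist[i][k] + dist[k][j]). The final matrix gives, for each (i, j), the minimum total weight of any directed path from i to j (possibly empty when i = j).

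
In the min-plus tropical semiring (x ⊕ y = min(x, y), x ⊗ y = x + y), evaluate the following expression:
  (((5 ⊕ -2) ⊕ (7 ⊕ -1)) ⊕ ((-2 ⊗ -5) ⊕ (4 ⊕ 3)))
(((5 ⊕ -2) ⊕ (7 ⊕ -1)) ⊕ ((-2 ⊗ -5) ⊕ (4 ⊕ 3))) = -7

Expand innermost to outermost. Recall ⊕ takes the minimum of its arguments and ⊗ takes their sum. Working out the expression (((5 ⊕ -2) ⊕ (7 ⊕ -1)) ⊕ ((-2 ⊗ -5) ⊕ (4 ⊕ 3))) gives -7.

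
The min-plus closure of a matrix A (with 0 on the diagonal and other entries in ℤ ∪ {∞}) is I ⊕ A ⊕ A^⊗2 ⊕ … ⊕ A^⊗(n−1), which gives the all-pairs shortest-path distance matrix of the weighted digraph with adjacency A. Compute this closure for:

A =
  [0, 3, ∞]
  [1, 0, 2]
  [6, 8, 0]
Closure =
  [0, 3, 5]
  [1, 0, 2]
  [6, 8, 0]

This is the Floyd-Warshall all-pairs shortest-path computation. For each intermediate vertex k = 0, 1, …, 2, update dist[i][j] ← min(dist[i][j], dist[i][k] + dist[k][j]). The final matrix gives, for each (i, j), the minimum total weight of any directed path from i to j (possibly empty when i = j).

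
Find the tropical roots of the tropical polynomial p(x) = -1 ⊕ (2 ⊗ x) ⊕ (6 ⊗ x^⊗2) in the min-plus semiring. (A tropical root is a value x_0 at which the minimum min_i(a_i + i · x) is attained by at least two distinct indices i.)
Roots: {-4, -3}

Each tropical root is a break point of the lower envelope of the lines y = a_i + i · x (there are 3 lines, with slopes 0, 1, ..., 2). Only the lines that attain the minimum somewhere contribute to roots; other lines are dominated. Here the surviving (envelope) indices are i = 2, i = 1, i = 0.
Intersections between consecutive envelope lines give the roots: for adjacent envelope indices i < j the intersection is x = (a_i − a_j) / (j − i). Reading off the sorted break points: {-4, -3}.
Verification: at each break x_0, at least two indices attain the minimum of min_i(a_i + i · x_0).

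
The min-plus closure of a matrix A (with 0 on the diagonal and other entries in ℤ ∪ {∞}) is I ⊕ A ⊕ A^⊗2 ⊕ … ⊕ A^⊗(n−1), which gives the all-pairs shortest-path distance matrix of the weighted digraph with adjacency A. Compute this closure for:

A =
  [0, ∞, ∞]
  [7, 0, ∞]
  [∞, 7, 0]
Closure =
  [0, ∞, ∞]
  [7, 0, ∞]
  [14, 7, 0]

This is the Floyd-Warshall all-pairs shortest-path computation. For each intermediate vertex k = 0, 1, …, 2, update dist[i][j] ← min(dist[i][j], dist[i][k] + dist[k][j]). The final matrix gives, for each (i, j), the minimum total weight of any directed path from i to j (possibly empty when i = j).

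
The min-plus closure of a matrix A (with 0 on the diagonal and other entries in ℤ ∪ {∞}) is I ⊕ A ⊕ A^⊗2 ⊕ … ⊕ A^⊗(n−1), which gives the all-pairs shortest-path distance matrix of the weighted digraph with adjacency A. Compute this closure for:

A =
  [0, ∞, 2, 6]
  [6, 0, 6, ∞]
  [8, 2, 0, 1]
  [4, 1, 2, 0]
Closure =
  [0, 4, 2, 3]
  [6, 0, 6, 7]
  [5, 2, 0, 1]
  [4, 1, 2, 0]

This is the Floyd-Warshall all-pairs shortest-path computation. For each intermediate vertex k = 0, 1, …, 3, update dist[i][j] ← min(dist[i][j], dist[i][k] + dist[k][j]). The final matrix gives, for each (i, j), the minimum total weight of any directed path from i to j (possibly empty when i = j).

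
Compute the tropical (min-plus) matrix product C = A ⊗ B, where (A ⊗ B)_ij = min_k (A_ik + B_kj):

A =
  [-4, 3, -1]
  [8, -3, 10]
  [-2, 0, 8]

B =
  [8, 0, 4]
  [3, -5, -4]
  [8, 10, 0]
A ⊗ B =
  [4, -4, -1]
  [0, -8, -7]
  [3, -5, -4]

Apply the min-plus product entry-by-entry:
  C[0][0] = min over k of (A[0][0] + B[0][0] = -4 + 8 = 4, A[0][1] + B[1][0] = 3 + 3 = 6, A[0][2] + B[2][0] = -1 + 8 = 7) = 4 (attained at k = 0)
  C[0][1] = min over k of (A[0][0] + B[0][1] = -4 + 0 = -4, A[0][1] + B[1][1] = 3 + -5 = -2, A[0][2] + B[2][1] = -1 + 10 = 9) = -4 (attained at k = 0)
  C[0][2] = min over k of (A[0][0] + B[0][2] = -4 + 4 = 0, A[0][1] + B[1][2] = 3 + -4 = -1, A[0][2] + B[2][2] = -1 + 0 = -1) = -1 (attained at k = 1)
  C[1][0] = min over k of (A[1][0] + B[0][0] = 8 + 8 = 16, A[1][1] + B[1][0] = -3 + 3 = 0, A[1][2] + B[2][0] = 10 + 8 = 18) = 0 (attained at k = 1)
  C[1][1] = min over k of (A[1][0] + B[0][1] = 8 + 0 = 8, A[1][1] + B[1][1] = -3 + -5 = -8, A[1][2] + B[2][1] = 10 + 10 = 20) = -8 (attained at k = 1)
  C[1][2] = min over k of (A[1][0] + B[0][2] = 8 + 4 = 12, A[1][1] + B[1][2] = -3 + -4 = -7, A[1][2] + B[2][2] = 10 + 0 = 10) = -7 (attained at k = 1)
  C[2][0] = min over k of (A[2][0] + B[0][0] = -2 + 8 = 6, A[2][1] + B[1][0] = 0 + 3 = 3, A[2][2] + B[2][0] = 8 + 8 = 16) = 3 (attained at k = 1)
  C[2][1] = min over k of (A[2][0] + B[0][1] = -2 + 0 = -2, A[2][1] + B[1][1] = 0 + -5 = -5, A[2][2] + B[2][1] = 8 + 10 = 18) = -5 (attained at k = 1)
  C[2][2] = min over k of (A[2][0] + B[0][2] = -2 + 4 = 2, A[2][1] + B[1][2] = 0 + -4 = -4, A[2][2] + B[2][2] = 8 + 0 = 8) = -4 (attained at k = 1)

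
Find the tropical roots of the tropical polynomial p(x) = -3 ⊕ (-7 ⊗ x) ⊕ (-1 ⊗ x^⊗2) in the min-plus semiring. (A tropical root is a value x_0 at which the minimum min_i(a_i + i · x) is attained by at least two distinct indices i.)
Roots: {-6, 4}

Each tropical root is a break point of the lower envelope of the lines y = a_i + i · x (there are 3 lines, with slopes 0, 1, ..., 2). Only the lines that attain the minimum somewhere contribute to roots; other lines are dominated. Here the surviving (envelope) indices are i = 2, i = 1, i = 0.
Intersections between consecutive envelope lines give the roots: for adjacent envelope indices i < j the intersection is x = (a_i − a_j) / (j − i). Reading off the sorted break points: {-6, 4}.
Verification: at each break x_0, at least two indices attain the minimum of min_i(a_i + i · x_0).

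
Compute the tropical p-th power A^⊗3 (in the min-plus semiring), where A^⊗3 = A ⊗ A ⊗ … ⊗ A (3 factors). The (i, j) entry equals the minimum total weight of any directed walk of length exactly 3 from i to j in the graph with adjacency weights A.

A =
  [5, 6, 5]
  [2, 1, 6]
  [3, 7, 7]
A^⊗3 =
  [9, 8, 13]
  [4, 3, 8]
  [10, 9, 13]

Each entry (A^⊗3)_ij equals the minimum over all length-3 walks i = v_0 → v_1 → … → v_3 = j of Σ_t A[v_t][v_{t+1}]. For example, for (i, j) = (0, 2) we minimise over 9 possible intermediate vertex sequences; the minimum is 13, attained along the walk 0 → 1 → 0 → 2.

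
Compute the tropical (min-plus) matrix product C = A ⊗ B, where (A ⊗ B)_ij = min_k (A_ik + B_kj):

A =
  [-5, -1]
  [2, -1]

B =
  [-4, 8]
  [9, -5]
A ⊗ B =
  [-9, -6]
  [-2, -6]

Apply the min-plus product entry-by-entry:
  C[0][0] = min over k of (A[0][0] + B[0][0] = -5 + -4 = -9, A[0][1] + B[1][0] = -1 + 9 = 8) = -9 (attained at k = 0)
  C[0][1] = min over k of (A[0][0] + B[0][1] = -5 + 8 = 3, A[0][1] + B[1][1] = -1 + -5 = -6) = -6 (attained at k = 1)
  C[1][0] = min over k of (A[1][0] + B[0][0] = 2 + -4 = -2, A[1][1] + B[1][0] = -1 + 9 = 8) = -2 (attained at k = 0)
  C[1][1] = min over k of (A[1][0] + B[0][1] = 2 + 8 = 10, A[1][1] + B[1][1] = -1 + -5 = -6) = -6 (attained at k = 1)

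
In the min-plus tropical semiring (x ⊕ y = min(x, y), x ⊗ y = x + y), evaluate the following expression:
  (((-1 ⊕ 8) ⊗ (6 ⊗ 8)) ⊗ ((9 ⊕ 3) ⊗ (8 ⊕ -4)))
(((-1 ⊕ 8) ⊗ (6 ⊗ 8)) ⊗ ((9 ⊕ 3) ⊗ (8 ⊕ -4))) = 12

Expand innermost to outermost. Recall ⊕ takes the minimum of its arguments and ⊗ takes their sum. Working out the expression (((-1 ⊕ 8) ⊗ (6 ⊗ 8)) ⊗ ((9 ⊕ 3) ⊗ (8 ⊕ -4))) gives 12.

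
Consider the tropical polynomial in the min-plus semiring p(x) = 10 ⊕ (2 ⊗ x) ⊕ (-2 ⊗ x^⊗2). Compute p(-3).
p(-3) = -8

A tropical monomial a ⊗ x^⊗i evaluates to a + i · x. Evaluating each term at x = -3:
  Term 0 contributes 10 + 0 · -3 = 10
  Term 1 contributes 2 + 1 · -3 = -1
  Term 2 contributes -2 + 2 · -3 = -8
p(-3) = ⊕ of these = min[10, -1, -8] = -8.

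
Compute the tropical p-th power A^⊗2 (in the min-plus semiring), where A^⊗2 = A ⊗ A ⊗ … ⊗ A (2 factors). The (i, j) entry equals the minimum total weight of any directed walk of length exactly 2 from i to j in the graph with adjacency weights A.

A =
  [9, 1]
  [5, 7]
A^⊗2 =
  [6, 8]
  [12, 6]

Each entry (A^⊗2)_ij equals the minimum over all length-2 walks i = v_0 → v_1 → … → v_2 = j of Σ_t A[v_t][v_{t+1}]. For example, for (i, j) = (0, 1) we minimise over 2 possible intermediate vertex sequences; the minimum is 8, attained along the walk 0 → 1 → 1.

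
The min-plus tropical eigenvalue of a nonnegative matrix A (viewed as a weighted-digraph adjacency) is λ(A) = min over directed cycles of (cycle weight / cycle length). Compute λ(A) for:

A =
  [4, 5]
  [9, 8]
λ(A) = 4

Enumerate directed cycles and compute their means (weight / length). Sample:
  cycle 0 → 0: weight = 4, length = 1, mean = 4/1 ≈ 4.000
  cycle 1 → 1: weight = 8, length = 1, mean = 8/1 ≈ 8.000
  cycle 0 → 1 → 0: weight = 14, length = 2, mean = 14/2 ≈ 7.000
  cycle 1 → 0 → 1: weight = 14, length = 2, mean = 14/2 ≈ 7.000
Minimum mean = 4.000, attained e.g. along the cycle 0 → 0 with weight 4 and length 1. So λ(A) = 4/1 = 4.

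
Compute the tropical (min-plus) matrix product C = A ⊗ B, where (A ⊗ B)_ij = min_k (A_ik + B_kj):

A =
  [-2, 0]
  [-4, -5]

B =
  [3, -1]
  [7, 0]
A ⊗ B =
  [1, -3]
  [-1, -5]

Apply the min-plus product entry-by-entry:
  C[0][0] = min over k of (A[0][0] + B[0][0] = -2 + 3 = 1, A[0][1] + B[1][0] = 0 + 7 = 7) = 1 (attained at k = 0)
  C[0][1] = min over k of (A[0][0] + B[0][1] = -2 + -1 = -3, A[0][1] + B[1][1] = 0 + 0 = 0) = -3 (attained at k = 0)
  C[1][0] = min over k of (A[1][0] + B[0][0] = -4 + 3 = -1, A[1][1] + B[1][0] = -5 + 7 = 2) = -1 (attained at k = 0)
  C[1][1] = min over k of (A[1][0] + B[0][1] = -4 + -1 = -5, A[1][1] + B[1][1] = -5 + 0 = -5) = -5 (attained at k = 0)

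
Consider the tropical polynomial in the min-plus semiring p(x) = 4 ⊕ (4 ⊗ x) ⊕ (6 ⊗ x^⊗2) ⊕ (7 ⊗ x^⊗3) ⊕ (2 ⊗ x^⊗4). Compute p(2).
p(2) = 4

A tropical monomial a ⊗ x^⊗i evaluates to a + i · x. Evaluating each term at x = 2:
  Term 0 contributes 4 + 0 · 2 = 4
  Term 1 contributes 4 + 1 · 2 = 6
  Term 2 contributes 6 + 2 · 2 = 10
  Term 3 contributes 7 + 3 · 2 = 13
  Term 4 contributes 2 + 4 · 2 = 10
p(2) = ⊕ of these = min[4, 6, 10, 13, 10] = 4.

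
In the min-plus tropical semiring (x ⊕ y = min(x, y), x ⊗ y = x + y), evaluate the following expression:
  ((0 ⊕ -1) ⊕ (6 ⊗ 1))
((0 ⊕ -1) ⊕ (6 ⊗ 1)) = -1

Expand innermost to outermost. Recall ⊕ takes the minimum of its arguments and ⊗ takes their sum. Working out the expression ((0 ⊕ -1) ⊕ (6 ⊗ 1)) gives -1.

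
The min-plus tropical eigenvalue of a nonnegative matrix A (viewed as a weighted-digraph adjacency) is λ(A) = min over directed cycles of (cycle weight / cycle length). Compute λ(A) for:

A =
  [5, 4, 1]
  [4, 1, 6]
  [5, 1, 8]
λ(A) = 1

Enumerate directed cycles and compute their means (weight / length). Sample:
  cycle 0 → 0: weight = 5, length = 1, mean = 5/1 ≈ 5.000
  cycle 1 → 1: weight = 1, length = 1, mean = 1/1 ≈ 1.000
  cycle 2 → 2: weight = 8, length = 1, mean = 8/1 ≈ 8.000
  cycle 0 → 1 → 0: weight = 8, length = 2, mean = 8/2 ≈ 4.000
  cycle 0 → 2 → 0: weight = 6, length = 2, mean = 6/2 ≈ 3.000
  cycle 1 → 0 → 1: weight = 8, length = 2, mean = 8/2 ≈ 4.000
Minimum mean = 1.000, attained e.g. along the cycle 1 → 1 with weight 1 and length 1. So λ(A) = 1/1 = 1.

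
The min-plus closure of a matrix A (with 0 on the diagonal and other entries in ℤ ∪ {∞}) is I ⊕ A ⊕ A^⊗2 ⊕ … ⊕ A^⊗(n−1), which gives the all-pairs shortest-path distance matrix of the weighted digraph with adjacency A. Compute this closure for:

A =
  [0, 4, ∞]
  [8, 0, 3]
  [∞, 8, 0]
Closure =
  [0, 4, 7]
  [8, 0, 3]
  [16, 8, 0]

This is the Floyd-Warshall all-pairs shortest-path computation. For each intermediate vertex k = 0, 1, …, 2, update dist[i][j] ← min(dist[i][j], dist[i][k] + dist[k][j]). The final matrix gives, for each (i, j), the minimum total weight of any directed path from i to j (possibly empty when i = j).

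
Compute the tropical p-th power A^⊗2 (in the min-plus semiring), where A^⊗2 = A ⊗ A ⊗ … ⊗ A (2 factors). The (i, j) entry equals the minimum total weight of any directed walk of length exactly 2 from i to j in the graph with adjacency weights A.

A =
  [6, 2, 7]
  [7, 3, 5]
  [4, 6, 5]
A^⊗2 =
  [9, 5, 7]
  [9, 6, 8]
  [9, 6, 10]

Each entry (A^⊗2)_ij equals the minimum over all length-2 walks i = v_0 → v_1 → … → v_2 = j of Σ_t A[v_t][v_{t+1}]. For example, for (i, j) = (0, 2) we minimise over 3 possible intermediate vertex sequences; the minimum is 7, attained along the walk 0 → 1 → 2.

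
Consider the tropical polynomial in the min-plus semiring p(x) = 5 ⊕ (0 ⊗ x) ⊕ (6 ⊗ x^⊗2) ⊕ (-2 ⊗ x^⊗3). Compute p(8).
p(8) = 5

A tropical monomial a ⊗ x^⊗i evaluates to a + i · x. Evaluating each term at x = 8:
  Term 0 contributes 5 + 0 · 8 = 5
  Term 1 contributes 0 + 1 · 8 = 8
  Term 2 contributes 6 + 2 · 8 = 22
  Term 3 contributes -2 + 3 · 8 = 22
p(8) = ⊕ of these = min[5, 8, 22, 22] = 5.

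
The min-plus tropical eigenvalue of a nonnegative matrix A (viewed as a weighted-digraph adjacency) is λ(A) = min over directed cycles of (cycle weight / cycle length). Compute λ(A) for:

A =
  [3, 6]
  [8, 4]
λ(A) = 3

Enumerate directed cycles and compute their means (weight / length). Sample:
  cycle 0 → 0: weight = 3, length = 1, mean = 3/1 ≈ 3.000
  cycle 1 → 1: weight = 4, length = 1, mean = 4/1 ≈ 4.000
  cycle 0 → 1 → 0: weight = 14, length = 2, mean = 14/2 ≈ 7.000
  cycle 1 → 0 → 1: weight = 14, length = 2, mean = 14/2 ≈ 7.000
Minimum mean = 3.000, attained e.g. along the cycle 0 → 0 with weight 3 and length 1. So λ(A) = 3/1 = 3.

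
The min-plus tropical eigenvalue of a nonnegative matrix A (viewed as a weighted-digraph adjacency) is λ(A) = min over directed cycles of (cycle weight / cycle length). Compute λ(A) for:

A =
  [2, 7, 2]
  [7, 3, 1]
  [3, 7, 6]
λ(A) = 2

Enumerate directed cycles and compute their means (weight / length). Sample:
  cycle 0 → 0: weight = 2, length = 1, mean = 2/1 ≈ 2.000
  cycle 1 → 1: weight = 3, length = 1, mean = 3/1 ≈ 3.000
  cycle 2 → 2: weight = 6, length = 1, mean = 6/1 ≈ 6.000
  cycle 0 → 1 → 0: weight = 14, length = 2, mean = 14/2 ≈ 7.000
  cycle 0 → 2 → 0: weight = 5, length = 2, mean = 5/2 ≈ 2.500
  cycle 1 → 0 → 1: weight = 14, length = 2, mean = 14/2 ≈ 7.000
Minimum mean = 2.000, attained e.g. along the cycle 0 → 0 with weight 2 and length 1. So λ(A) = 2/1 = 2.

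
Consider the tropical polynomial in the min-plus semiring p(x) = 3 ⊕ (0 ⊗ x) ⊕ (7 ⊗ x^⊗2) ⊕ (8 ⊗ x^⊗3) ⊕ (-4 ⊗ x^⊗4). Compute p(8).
p(8) = 3

A tropical monomial a ⊗ x^⊗i evaluates to a + i · x. Evaluating each term at x = 8:
  Term 0 contributes 3 + 0 · 8 = 3
  Term 1 contributes 0 + 1 · 8 = 8
  Term 2 contributes 7 + 2 · 8 = 23
  Term 3 contributes 8 + 3 · 8 = 32
  Term 4 contributes -4 + 4 · 8 = 28
p(8) = ⊕ of these = min[3, 8, 23, 32, 28] = 3.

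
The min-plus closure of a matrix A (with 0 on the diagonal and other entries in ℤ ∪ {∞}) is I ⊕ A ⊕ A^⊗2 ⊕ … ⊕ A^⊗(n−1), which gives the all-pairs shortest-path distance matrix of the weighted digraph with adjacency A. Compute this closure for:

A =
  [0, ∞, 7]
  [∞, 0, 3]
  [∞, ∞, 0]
Closure =
  [0, ∞, 7]
  [∞, 0, 3]
  [∞, ∞, 0]

This is the Floyd-Warshall all-pairs shortest-path computation. For each intermediate vertex k = 0, 1, …, 2, update dist[i][j] ← min(dist[i][j], dist[i][k] + dist[k][j]). The final matrix gives, for each (i, j), the minimum total weight of any directed path from i to j (possibly empty when i = j).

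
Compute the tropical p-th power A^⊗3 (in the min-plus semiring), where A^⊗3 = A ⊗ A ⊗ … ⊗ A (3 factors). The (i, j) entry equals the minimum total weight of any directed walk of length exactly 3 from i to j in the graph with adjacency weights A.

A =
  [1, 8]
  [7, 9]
A^⊗3 =
  [3, 10]
  [9, 16]

Each entry (A^⊗3)_ij equals the minimum over all length-3 walks i = v_0 → v_1 → … → v_3 = j of Σ_t A[v_t][v_{t+1}]. For example, for (i, j) = (0, 1) we minimise over 4 possible intermediate vertex sequences; the minimum is 10, attained along the walk 0 → 0 → 0 → 1.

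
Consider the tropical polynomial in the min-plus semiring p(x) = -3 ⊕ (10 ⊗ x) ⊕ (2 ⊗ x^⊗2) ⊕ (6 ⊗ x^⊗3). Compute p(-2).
p(-2) = -3

A tropical monomial a ⊗ x^⊗i evaluates to a + i · x. Evaluating each term at x = -2:
  Term 0 contributes -3 + 0 · -2 = -3
  Term 1 contributes 10 + 1 · -2 = 8
  Term 2 contributes 2 + 2 · -2 = -2
  Term 3 contributes 6 + 3 · -2 = 0
p(-2) = ⊕ of these = min[-3, 8, -2, 0] = -3.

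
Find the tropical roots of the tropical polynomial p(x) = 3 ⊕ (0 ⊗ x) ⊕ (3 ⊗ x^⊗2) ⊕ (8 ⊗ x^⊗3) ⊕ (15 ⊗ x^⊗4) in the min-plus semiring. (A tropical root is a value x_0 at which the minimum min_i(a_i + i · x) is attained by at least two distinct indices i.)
Roots: {-7, -5, -3, 3}

Each tropical root is a break point of the lower envelope of the lines y = a_i + i · x (there are 5 lines, with slopes 0, 1, ..., 4). Only the lines that attain the minimum somewhere contribute to roots; other lines are dominated. Here the surviving (envelope) indices are i = 4, i = 3, i = 2, i = 1, i = 0.
Intersections between consecutive envelope lines give the roots: for adjacent envelope indices i < j the intersection is x = (a_i − a_j) / (j − i). Reading off the sorted break points: {-7, -5, -3, 3}.
Verification: at each break x_0, at least two indices attain the minimum of min_i(a_i + i · x_0).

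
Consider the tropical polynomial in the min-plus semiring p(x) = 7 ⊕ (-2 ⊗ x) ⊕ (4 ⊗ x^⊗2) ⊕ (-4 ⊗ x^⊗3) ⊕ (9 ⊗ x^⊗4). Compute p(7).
p(7) = 5

A tropical monomial a ⊗ x^⊗i evaluates to a + i · x. Evaluating each term at x = 7:
  Term 0 contributes 7 + 0 · 7 = 7
  Term 1 contributes -2 + 1 · 7 = 5
  Term 2 contributes 4 + 2 · 7 = 18
  Term 3 contributes -4 + 3 · 7 = 17
  Term 4 contributes 9 + 4 · 7 = 37
p(7) = ⊕ of these = min[7, 5, 18, 17, 37] = 5.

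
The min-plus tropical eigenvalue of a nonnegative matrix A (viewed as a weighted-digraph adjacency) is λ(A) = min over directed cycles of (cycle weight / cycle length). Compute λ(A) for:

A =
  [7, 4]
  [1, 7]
λ(A) = 5/2

Enumerate directed cycles and compute their means (weight / length). Sample:
  cycle 0 → 0: weight = 7, length = 1, mean = 7/1 ≈ 7.000
  cycle 1 → 1: weight = 7, length = 1, mean = 7/1 ≈ 7.000
  cycle 0 → 1 → 0: weight = 5, length = 2, mean = 5/2 ≈ 2.500
  cycle 1 → 0 → 1: weight = 5, length = 2, mean = 5/2 ≈ 2.500
Minimum mean = 2.500, attained e.g. along the cycle 0 → 1 → 0 with weight 5 and length 2. So λ(A) = 5/2 = 5/2.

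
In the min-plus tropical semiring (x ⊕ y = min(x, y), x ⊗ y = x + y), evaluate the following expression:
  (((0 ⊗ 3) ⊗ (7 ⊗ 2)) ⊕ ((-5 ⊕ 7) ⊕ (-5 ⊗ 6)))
(((0 ⊗ 3) ⊗ (7 ⊗ 2)) ⊕ ((-5 ⊕ 7) ⊕ (-5 ⊗ 6))) = -5

Expand innermost to outermost. Recall ⊕ takes the minimum of its arguments and ⊗ takes their sum. Working out the expression (((0 ⊗ 3) ⊗ (7 ⊗ 2)) ⊕ ((-5 ⊕ 7) ⊕ (-5 ⊗ 6))) gives -5.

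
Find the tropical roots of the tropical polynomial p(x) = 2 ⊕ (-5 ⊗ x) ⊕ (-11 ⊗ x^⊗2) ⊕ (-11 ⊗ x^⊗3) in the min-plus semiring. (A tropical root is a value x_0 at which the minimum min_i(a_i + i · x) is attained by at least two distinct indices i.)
Roots: {0, 6, 7}

Each tropical root is a break point of the lower envelope of the lines y = a_i + i · x (there are 4 lines, with slopes 0, 1, ..., 3). Only the lines that attain the minimum somewhere contribute to roots; other lines are dominated. Here the surviving (envelope) indices are i = 3, i = 2, i = 1, i = 0.
Intersections between consecutive envelope lines give the roots: for adjacent envelope indices i < j the intersection is x = (a_i − a_j) / (j − i). Reading off the sorted break points: {0, 6, 7}.
Verification: at each break x_0, at least two indices attain the minimum of min_i(a_i + i · x_0).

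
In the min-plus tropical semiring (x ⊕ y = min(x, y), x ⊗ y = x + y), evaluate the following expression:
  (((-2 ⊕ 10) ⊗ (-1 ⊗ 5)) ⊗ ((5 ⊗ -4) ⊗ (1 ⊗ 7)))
(((-2 ⊕ 10) ⊗ (-1 ⊗ 5)) ⊗ ((5 ⊗ -4) ⊗ (1 ⊗ 7))) = 11

Expand innermost to outermost. Recall ⊕ takes the minimum of its arguments and ⊗ takes their sum. Working out the expression (((-2 ⊕ 10) ⊗ (-1 ⊗ 5)) ⊗ ((5 ⊗ -4) ⊗ (1 ⊗ 7))) gives 11.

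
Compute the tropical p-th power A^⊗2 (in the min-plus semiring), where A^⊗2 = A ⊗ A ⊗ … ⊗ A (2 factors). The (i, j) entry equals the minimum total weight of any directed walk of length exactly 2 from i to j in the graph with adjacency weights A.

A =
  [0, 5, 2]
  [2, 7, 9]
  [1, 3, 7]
A^⊗2 =
  [0, 5, 2]
  [2, 7, 4]
  [1, 6, 3]

Each entry (A^⊗2)_ij equals the minimum over all length-2 walks i = v_0 → v_1 → … → v_2 = j of Σ_t A[v_t][v_{t+1}]. For example, for (i, j) = (0, 2) we minimise over 3 possible intermediate vertex sequences; the minimum is 2, attained along the walk 0 → 0 → 2.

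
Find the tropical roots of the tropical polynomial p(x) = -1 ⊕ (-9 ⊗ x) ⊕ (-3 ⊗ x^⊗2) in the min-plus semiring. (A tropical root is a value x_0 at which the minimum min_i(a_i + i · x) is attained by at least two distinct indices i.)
Roots: {-6, 8}

Each tropical root is a break point of the lower envelope of the lines y = a_i + i · x (there are 3 lines, with slopes 0, 1, ..., 2). Only the lines that attain the minimum somewhere contribute to roots; other lines are dominated. Here the surviving (envelope) indices are i = 2, i = 1, i = 0.
Intersections between consecutive envelope lines give the roots: for adjacent envelope indices i < j the intersection is x = (a_i − a_j) / (j − i). Reading off the sorted break points: {-6, 8}.
Verification: at each break x_0, at least two indices attain the minimum of min_i(a_i + i · x_0).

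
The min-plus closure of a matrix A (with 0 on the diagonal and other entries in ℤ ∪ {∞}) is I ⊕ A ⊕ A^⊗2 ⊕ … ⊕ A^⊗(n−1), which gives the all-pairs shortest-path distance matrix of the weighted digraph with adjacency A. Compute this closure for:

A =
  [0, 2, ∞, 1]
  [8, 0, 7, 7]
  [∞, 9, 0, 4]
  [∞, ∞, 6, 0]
Closure =
  [0, 2, 7, 1]
  [8, 0, 7, 7]
  [17, 9, 0, 4]
  [23, 15, 6, 0]

This is the Floyd-Warshall all-pairs shortest-path computation. For each intermediate vertex k = 0, 1, …, 3, update dist[i][j] ← min(dist[i][j], dist[i][k] + dist[k][j]). The final matrix gives, for each (i, j), the minimum total weight of any directed path from i to j (possibly empty when i = j).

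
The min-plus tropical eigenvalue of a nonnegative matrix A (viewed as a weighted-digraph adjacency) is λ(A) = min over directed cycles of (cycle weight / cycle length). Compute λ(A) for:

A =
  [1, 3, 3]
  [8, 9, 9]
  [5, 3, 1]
λ(A) = 1

Enumerate directed cycles and compute their means (weight / length). Sample:
  cycle 0 → 0: weight = 1, length = 1, mean = 1/1 ≈ 1.000
  cycle 1 → 1: weight = 9, length = 1, mean = 9/1 ≈ 9.000
  cycle 2 → 2: weight = 1, length = 1, mean = 1/1 ≈ 1.000
  cycle 0 → 1 → 0: weight = 11, length = 2, mean = 11/2 ≈ 5.500
  cycle 0 → 2 → 0: weight = 8, length = 2, mean = 8/2 ≈ 4.000
  cycle 1 → 0 → 1: weight = 11, length = 2, mean = 11/2 ≈ 5.500
Minimum mean = 1.000, attained e.g. along the cycle 0 → 0 with weight 1 and length 1. So λ(A) = 1/1 = 1.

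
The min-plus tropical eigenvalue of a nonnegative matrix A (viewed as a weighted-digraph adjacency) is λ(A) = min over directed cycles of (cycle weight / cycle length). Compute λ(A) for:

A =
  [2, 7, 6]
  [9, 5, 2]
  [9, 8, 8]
λ(A) = 2

Enumerate directed cycles and compute their means (weight / length). Sample:
  cycle 0 → 0: weight = 2, length = 1, mean = 2/1 ≈ 2.000
  cycle 1 → 1: weight = 5, length = 1, mean = 5/1 ≈ 5.000
  cycle 2 → 2: weight = 8, length = 1, mean = 8/1 ≈ 8.000
  cycle 0 → 1 → 0: weight = 16, length = 2, mean = 16/2 ≈ 8.000
  cycle 0 → 2 → 0: weight = 15, length = 2, mean = 15/2 ≈ 7.500
  cycle 1 → 0 → 1: weight = 16, length = 2, mean = 16/2 ≈ 8.000
Minimum mean = 2.000, attained e.g. along the cycle 0 → 0 with weight 2 and length 1. So λ(A) = 2/1 = 2.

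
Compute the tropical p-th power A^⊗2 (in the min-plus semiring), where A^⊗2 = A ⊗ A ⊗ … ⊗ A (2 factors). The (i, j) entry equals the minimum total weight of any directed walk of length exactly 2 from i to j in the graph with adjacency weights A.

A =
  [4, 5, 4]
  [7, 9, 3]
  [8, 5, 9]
A^⊗2 =
  [8, 9, 8]
  [11, 8, 11]
  [12, 13, 8]

Each entry (A^⊗2)_ij equals the minimum over all length-2 walks i = v_0 → v_1 → … → v_2 = j of Σ_t A[v_t][v_{t+1}]. For example, for (i, j) = (0, 2) we minimise over 3 possible intermediate vertex sequences; the minimum is 8, attained along the walk 0 → 0 → 2.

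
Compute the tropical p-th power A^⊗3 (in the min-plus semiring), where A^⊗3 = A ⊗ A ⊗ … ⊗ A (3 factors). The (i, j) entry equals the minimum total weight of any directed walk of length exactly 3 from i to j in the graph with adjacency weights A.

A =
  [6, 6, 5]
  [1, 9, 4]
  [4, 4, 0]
A^⊗3 =
  [9, 9, 5]
  [8, 8, 4]
  [4, 4, 0]

Each entry (A^⊗3)_ij equals the minimum over all length-3 walks i = v_0 → v_1 → … → v_3 = j of Σ_t A[v_t][v_{t+1}]. For example, for (i, j) = (0, 2) we minimise over 9 possible intermediate vertex sequences; the minimum is 5, attained along the walk 0 → 2 → 2 → 2.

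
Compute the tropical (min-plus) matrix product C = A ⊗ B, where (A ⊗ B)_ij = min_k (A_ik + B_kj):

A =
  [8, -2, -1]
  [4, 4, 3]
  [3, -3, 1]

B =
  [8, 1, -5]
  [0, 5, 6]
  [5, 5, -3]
A ⊗ B =
  [-2, 3, -4]
  [4, 5, -1]
  [-3, 2, -2]

Apply the min-plus product entry-by-entry:
  C[0][0] = min over k of (A[0][0] + B[0][0] = 8 + 8 = 16, A[0][1] + B[1][0] = -2 + 0 = -2, A[0][2] + B[2][0] = -1 + 5 = 4) = -2 (attained at k = 1)
  C[0][1] = min over k of (A[0][0] + B[0][1] = 8 + 1 = 9, A[0][1] + B[1][1] = -2 + 5 = 3, A[0][2] + B[2][1] = -1 + 5 = 4) = 3 (attained at k = 1)
  C[0][2] = min over k of (A[0][0] + B[0][2] = 8 + -5 = 3, A[0][1] + B[1][2] = -2 + 6 = 4, A[0][2] + B[2][2] = -1 + -3 = -4) = -4 (attained at k = 2)
  C[1][0] = min over k of (A[1][0] + B[0][0] = 4 + 8 = 12, A[1][1] + B[1][0] = 4 + 0 = 4, A[1][2] + B[2][0] = 3 + 5 = 8) = 4 (attained at k = 1)
  C[1][1] = min over k of (A[1][0] + B[0][1] = 4 + 1 = 5, A[1][1] + B[1][1] = 4 + 5 = 9, A[1][2] + B[2][1] = 3 + 5 = 8) = 5 (attained at k = 0)
  C[1][2] = min over k of (A[1][0] + B[0][2] = 4 + -5 = -1, A[1][1] + B[1][2] = 4 + 6 = 10, A[1][2] + B[2][2] = 3 + -3 = 0) = -1 (attained at k = 0)
  C[2][0] = min over k of (A[2][0] + B[0][0] = 3 + 8 = 11, A[2][1] + B[1][0] = -3 + 0 = -3, A[2][2] + B[2][0] = 1 + 5 = 6) = -3 (attained at k = 1)
  C[2][1] = min over k of (A[2][0] + B[0][1] = 3 + 1 = 4, A[2][1] + B[1][1] = -3 + 5 = 2, A[2][2] + B[2][1] = 1 + 5 = 6) = 2 (attained at k = 1)
  C[2][2] = min over k of (A[2][0] + B[0][2] = 3 + -5 = -2, A[2][1] + B[1][2] = -3 + 6 = 3, A[2][2] + B[2][2] = 1 + -3 = -2) = -2 (attained at k = 0)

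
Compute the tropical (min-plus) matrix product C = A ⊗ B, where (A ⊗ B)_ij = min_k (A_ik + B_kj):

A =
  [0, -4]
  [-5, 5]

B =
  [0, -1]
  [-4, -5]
A ⊗ B =
  [-8, -9]
  [-5, -6]

Apply the min-plus product entry-by-entry:
  C[0][0] = min over k of (A[0][0] + B[0][0] = 0 + 0 = 0, A[0][1] + B[1][0] = -4 + -4 = -8) = -8 (attained at k = 1)
  C[0][1] = min over k of (A[0][0] + B[0][1] = 0 + -1 = -1, A[0][1] + B[1][1] = -4 + -5 = -9) = -9 (attained at k = 1)
  C[1][0] = min over k of (A[1][0] + B[0][0] = -5 + 0 = -5, A[1][1] + B[1][0] = 5 + -4 = 1) = -5 (attained at k = 0)
  C[1][1] = min over k of (A[1][0] + B[0][1] = -5 + -1 = -6, A[1][1] + B[1][1] = 5 + -5 = 0) = -6 (attained at k = 0)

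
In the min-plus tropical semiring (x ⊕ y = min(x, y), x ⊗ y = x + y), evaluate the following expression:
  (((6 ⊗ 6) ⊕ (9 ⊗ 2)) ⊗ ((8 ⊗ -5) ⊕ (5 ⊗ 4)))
(((6 ⊗ 6) ⊕ (9 ⊗ 2)) ⊗ ((8 ⊗ -5) ⊕ (5 ⊗ 4))) = 14

Expand innermost to outermost. Recall ⊕ takes the minimum of its arguments and ⊗ takes their sum. Working out the expression (((6 ⊗ 6) ⊕ (9 ⊗ 2)) ⊗ ((8 ⊗ -5) ⊕ (5 ⊗ 4))) gives 14.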